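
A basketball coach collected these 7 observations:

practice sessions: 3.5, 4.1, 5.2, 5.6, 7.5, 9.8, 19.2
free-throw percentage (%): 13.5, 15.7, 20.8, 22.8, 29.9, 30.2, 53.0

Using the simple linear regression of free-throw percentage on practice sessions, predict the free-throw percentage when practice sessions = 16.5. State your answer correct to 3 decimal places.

47.360

n = 7, Σx = 54.9, Σy = 185.9, Σxy = 1885.27, Σx² = 608.39
Sxx = Σx² − (Σx)²/n = 608.39 − 430.572857 = 177.817143
Sxy = Σxy − (Σx)(Σy)/n = 1885.27 − 1457.987143 = 427.282857
b = Sxy/Sxx = 427.282857/177.817143 = 2.402934
a = ȳ − b·x̄ = 26.557143 − 2.402934·7.842857 = 7.711275
ŷ(16.5) = a + b·16.5 = 7.711275 + 2.402934·16.5 = 47.359686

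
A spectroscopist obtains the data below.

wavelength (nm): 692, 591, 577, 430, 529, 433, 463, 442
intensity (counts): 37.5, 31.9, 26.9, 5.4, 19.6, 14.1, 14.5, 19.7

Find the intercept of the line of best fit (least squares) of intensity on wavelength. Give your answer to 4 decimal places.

-31.7266

n = 8, Σx = 4157, Σy = 169.6, Σxy = 94540.8, Σx² = 2223037
Sxx = Σx² − (Σx)²/n = 2223037 − 2160081.125 = 62955.875
Sxy = Σxy − (Σx)(Σy)/n = 94540.8 − 88128.4 = 6412.4
b = Sxy/Sxx = 6412.4/62955.875 = 0.101855
a = ȳ − b·x̄ = 21.2 − 0.101855·519.625 = -31.726647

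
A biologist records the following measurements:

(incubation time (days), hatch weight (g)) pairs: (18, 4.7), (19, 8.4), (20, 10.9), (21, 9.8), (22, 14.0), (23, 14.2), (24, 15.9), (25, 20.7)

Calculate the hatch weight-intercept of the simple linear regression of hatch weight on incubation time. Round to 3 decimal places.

n = 8, Σx = 172, Σy = 98.6, Σxy = 2201.7, Σx² = 3740
Sxx = Σx² − (Σx)²/n = 3740 − 3698 = 42
Sxy = Σxy − (Σx)(Σy)/n = 2201.7 − 2119.9 = 81.8
b = Sxy/Sxx = 81.8/42 = 1.947619
a = ȳ − b·x̄ = 12.325 − 1.947619·21.5 = -29.548810

-29.549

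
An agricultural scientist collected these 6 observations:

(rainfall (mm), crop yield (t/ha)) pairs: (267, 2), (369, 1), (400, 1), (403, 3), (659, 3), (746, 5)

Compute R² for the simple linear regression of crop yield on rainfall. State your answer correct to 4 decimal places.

0.6196

n = 6, Σx = 2844, Σy = 15, Σxy = 8219, Σx² = 1520656, Σy² = 49
Sxx = Σx² − (Σx)²/n = 1520656 − 1348056 = 172600
Sxy = Σxy − (Σx)(Σy)/n = 8219 − 7110 = 1109
Syy = Σy² − (Σy)²/n = 49 − 37.5 = 11.5
R² = Sxy²/(Sxx·Syy) = (1109)²/(172600·11.5) = 0.619619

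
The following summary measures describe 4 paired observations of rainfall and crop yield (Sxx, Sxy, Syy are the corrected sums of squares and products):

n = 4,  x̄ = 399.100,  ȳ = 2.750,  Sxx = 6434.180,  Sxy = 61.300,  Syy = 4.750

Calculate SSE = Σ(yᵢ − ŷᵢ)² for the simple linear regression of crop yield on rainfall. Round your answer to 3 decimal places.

4.166

b = Sxy/Sxx = 61.3/6434.18 = 0.009527
SSE = Syy − b·Sxy = 4.75 − 0.009527·61.3 = 4.165980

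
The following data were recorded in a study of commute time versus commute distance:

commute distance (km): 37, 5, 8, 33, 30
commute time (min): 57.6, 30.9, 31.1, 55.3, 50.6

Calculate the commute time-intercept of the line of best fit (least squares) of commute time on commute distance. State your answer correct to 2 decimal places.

n = 5, Σx = 113, Σy = 225.5, Σxy = 5877.4, Σx² = 3447
Sxx = Σx² − (Σx)²/n = 3447 − 2553.8 = 893.2
Sxy = Σxy − (Σx)(Σy)/n = 5877.4 − 5096.3 = 781.1
b = Sxy/Sxx = 781.1/893.2 = 0.874496
a = ȳ − b·x̄ = 45.1 − 0.874496·22.6 = 25.336386

25.34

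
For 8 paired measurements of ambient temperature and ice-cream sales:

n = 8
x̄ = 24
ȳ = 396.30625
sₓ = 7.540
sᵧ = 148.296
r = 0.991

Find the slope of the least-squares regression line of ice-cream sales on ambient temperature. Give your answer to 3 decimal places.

19.491

b = r · sᵧ/sₓ = 0.991 · 148.296/7.54 = 19.490893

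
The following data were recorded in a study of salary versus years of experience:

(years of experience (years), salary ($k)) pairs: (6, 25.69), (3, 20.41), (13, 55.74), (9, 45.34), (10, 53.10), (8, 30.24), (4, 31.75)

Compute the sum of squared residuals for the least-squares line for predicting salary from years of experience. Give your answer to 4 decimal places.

222.1093

n = 7, Σx = 53, Σy = 262.27, Σxy = 2247.97, Σx² = 475, Σy² = 10981.3375
Sxx = Σx² − (Σx)²/n = 475 − 401.285714 = 73.714286
Sxy = Σxy − (Σx)(Σy)/n = 2247.97 − 1985.758571 = 262.211429
Syy = Σy² − (Σy)²/n = 10981.3375 − 9826.507557 = 1154.829943
b = Sxy/Sxx = 262.211429/73.714286 = 3.557132
SSE = Syy − b·Sxy = 1154.829943 − 3.557132·262.211429 = 222.109336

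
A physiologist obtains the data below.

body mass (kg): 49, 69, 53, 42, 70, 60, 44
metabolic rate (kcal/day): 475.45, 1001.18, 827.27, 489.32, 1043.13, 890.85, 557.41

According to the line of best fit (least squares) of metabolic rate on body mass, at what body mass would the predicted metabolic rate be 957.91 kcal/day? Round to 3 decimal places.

n = 7, Σx = 387, Σy = 5284.61, Σxy = 307771.36, Σx² = 22171
Sxx = Σx² − (Σx)²/n = 22171 − 21395.571429 = 775.428571
Sxy = Σxy − (Σx)(Σy)/n = 307771.36 − 292163.438571 = 15607.921429
b = Sxy/Sxx = 15607.921429/775.428571 = 20.128123
a = ȳ − b·x̄ = 754.944286 − 20.128123·55.285714 = -357.853355
Set a + b·x = 957.91: x = (957.91 − (-357.853355)) / 20.128123 = 65.369403

65.369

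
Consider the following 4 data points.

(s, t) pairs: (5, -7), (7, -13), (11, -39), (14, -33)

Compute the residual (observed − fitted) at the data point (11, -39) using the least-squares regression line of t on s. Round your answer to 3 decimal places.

-10.041

n = 4, Σx = 37, Σy = -92, Σxy = -1017, Σx² = 391
Sxx = Σx² − (Σx)²/n = 391 − 342.25 = 48.75
Sxy = Σxy − (Σx)(Σy)/n = -1017 − (-851) = -166
b = Sxy/Sxx = -166/48.75 = -3.405128
a = ȳ − b·x̄ = -23 − (-3.405128)·9.25 = 8.497436
ŷ(11) = 8.497436 + (-3.405128)·11 = -28.958974
residual = y − ŷ = -39 − (-28.958974) = -10.041026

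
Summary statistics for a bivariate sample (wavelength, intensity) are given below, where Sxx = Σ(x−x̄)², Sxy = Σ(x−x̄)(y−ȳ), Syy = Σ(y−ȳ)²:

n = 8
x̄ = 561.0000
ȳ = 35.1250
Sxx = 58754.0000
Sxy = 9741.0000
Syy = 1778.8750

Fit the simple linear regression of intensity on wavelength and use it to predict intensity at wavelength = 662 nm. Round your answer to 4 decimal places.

51.8701

b = Sxy/Sxx = 9741/58754 = 0.165793
a = ȳ − b·x̄ = 35.125 − 0.165793·561 = -57.884855
ŷ(662) = a + b·662 = -57.884855 + 0.165793·662 = 51.870090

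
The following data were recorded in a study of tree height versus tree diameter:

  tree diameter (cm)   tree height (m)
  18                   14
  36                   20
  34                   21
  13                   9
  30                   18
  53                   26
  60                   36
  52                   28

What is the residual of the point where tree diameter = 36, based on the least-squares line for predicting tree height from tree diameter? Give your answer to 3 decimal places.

n = 8, Σx = 296, Σy = 172, Σxy = 7337, Σx² = 12958
Sxx = Σx² − (Σx)²/n = 12958 − 10952 = 2006
Sxy = Σxy − (Σx)(Σy)/n = 7337 − 6364 = 973
b = Sxy/Sxx = 973/2006 = 0.485045
a = ȳ − b·x̄ = 21.5 − 0.485045·37 = 3.553340
ŷ(36) = 3.553340 + 0.485045·36 = 21.014955
residual = y − ŷ = 20 − 21.014955 = -1.014955

-1.015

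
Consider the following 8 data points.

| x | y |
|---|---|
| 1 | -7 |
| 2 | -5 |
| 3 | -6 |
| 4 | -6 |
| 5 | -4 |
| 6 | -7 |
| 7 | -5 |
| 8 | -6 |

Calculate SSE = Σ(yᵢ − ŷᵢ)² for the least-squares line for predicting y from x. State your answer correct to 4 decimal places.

n = 8, Σx = 36, Σy = -46, Σxy = -204, Σx² = 204, Σy² = 272
Sxx = Σx² − (Σx)²/n = 204 − 162 = 42
Sxy = Σxy − (Σx)(Σy)/n = -204 − (-207) = 3
Syy = Σy² − (Σy)²/n = 272 − 264.5 = 7.5
b = Sxy/Sxx = 3/42 = 0.071429
SSE = Syy − b·Sxy = 7.5 − 0.071429·3 = 7.285714

7.2857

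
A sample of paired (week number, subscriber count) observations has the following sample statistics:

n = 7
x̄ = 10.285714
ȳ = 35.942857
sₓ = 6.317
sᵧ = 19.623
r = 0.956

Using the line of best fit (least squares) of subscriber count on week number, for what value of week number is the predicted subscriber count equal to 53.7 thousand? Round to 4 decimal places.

b = r · sᵧ/sₓ = 0.956 · 19.623/6.317 = 2.969699
a = ȳ − b·x̄ = 35.942857 − 2.969699·10.285714 = 5.397383
Set a + b·x = 53.7: x = (53.7 − 5.397383) / 2.969699 = 16.265156

16.2652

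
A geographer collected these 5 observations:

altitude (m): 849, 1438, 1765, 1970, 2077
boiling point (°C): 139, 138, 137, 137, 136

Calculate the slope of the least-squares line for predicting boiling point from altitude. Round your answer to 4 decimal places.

n = 5, Σx = 8099, Σy = 687, Σxy = 1110622, Σx² = 14098699
Sxx = Σx² − (Σx)²/n = 14098699 − 13118760.2 = 979938.8
Sxy = Σxy − (Σx)(Σy)/n = 1110622 − 1112802.6 = -2180.6
b = Sxy/Sxx = -2180.6/979938.8 = -0.002225

-0.0022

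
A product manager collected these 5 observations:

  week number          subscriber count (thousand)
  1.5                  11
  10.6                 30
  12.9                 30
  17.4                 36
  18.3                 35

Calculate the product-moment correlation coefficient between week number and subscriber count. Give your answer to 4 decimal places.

n = 5, Σx = 60.7, Σy = 142, Σxy = 1988.4, Σx² = 918.67, Σy² = 4442
Sxx = Σx² − (Σx)²/n = 918.67 − 736.898 = 181.772
Sxy = Σxy − (Σx)(Σy)/n = 1988.4 − 1723.88 = 264.52
Syy = Σy² − (Σy)²/n = 4442 − 4032.8 = 409.2
r = Sxy/√(Sxx·Syy) = 264.52/√(74381.1024) = 264.52/272.728991 = 0.969901

0.9699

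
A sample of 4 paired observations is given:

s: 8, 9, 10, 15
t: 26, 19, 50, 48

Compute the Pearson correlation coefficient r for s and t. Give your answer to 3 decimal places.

n = 4, Σx = 42, Σy = 143, Σxy = 1599, Σx² = 470, Σy² = 5841
Sxx = Σx² − (Σx)²/n = 470 − 441 = 29
Sxy = Σxy − (Σx)(Σy)/n = 1599 − 1501.5 = 97.5
Syy = Σy² − (Σy)²/n = 5841 − 5112.25 = 728.75
r = Sxy/√(Sxx·Syy) = 97.5/√(21133.75) = 97.5/145.374516 = 0.670682

0.671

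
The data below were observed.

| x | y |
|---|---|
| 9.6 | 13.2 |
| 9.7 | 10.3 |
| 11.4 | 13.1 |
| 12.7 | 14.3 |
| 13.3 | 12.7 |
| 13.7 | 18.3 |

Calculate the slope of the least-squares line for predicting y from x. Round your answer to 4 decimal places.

1.0116

n = 6, Σx = 70.4, Σy = 81.9, Σxy = 977.2, Σx² = 842.08
Sxx = Σx² − (Σx)²/n = 842.08 − 826.026667 = 16.053333
Sxy = Σxy − (Σx)(Σy)/n = 977.2 − 960.96 = 16.24
b = Sxy/Sxx = 16.24/16.053333 = 1.011628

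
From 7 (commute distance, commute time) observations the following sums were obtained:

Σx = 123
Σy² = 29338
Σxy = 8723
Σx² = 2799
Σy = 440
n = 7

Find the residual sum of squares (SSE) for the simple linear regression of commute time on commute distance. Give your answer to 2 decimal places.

139.08

Sxx = Σx² − (Σx)²/n = 2799 − 2161.285714 = 637.714286
Sxy = Σxy − (Σx)(Σy)/n = 8723 − 7731.428571 = 991.571429
Syy = Σy² − (Σy)²/n = 29338 − 27657.142857 = 1680.857143
b = Sxy/Sxx = 991.571429/637.714286 = 1.554884
SSE = Syy − b·Sxy = 1680.857143 − 1.554884·991.571429 = 139.079077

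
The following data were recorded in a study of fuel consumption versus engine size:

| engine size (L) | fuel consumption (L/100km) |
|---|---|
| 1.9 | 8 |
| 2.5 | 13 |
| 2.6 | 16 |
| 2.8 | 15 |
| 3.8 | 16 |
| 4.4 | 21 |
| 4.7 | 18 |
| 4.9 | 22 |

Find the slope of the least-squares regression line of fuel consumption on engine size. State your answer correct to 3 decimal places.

n = 8, Σx = 27.6, Σy = 129, Σxy = 476.9, Σx² = 104.36
Sxx = Σx² − (Σx)²/n = 104.36 − 95.22 = 9.14
Sxy = Σxy − (Σx)(Σy)/n = 476.9 − 445.05 = 31.85
b = Sxy/Sxx = 31.85/9.14 = 3.484683

3.485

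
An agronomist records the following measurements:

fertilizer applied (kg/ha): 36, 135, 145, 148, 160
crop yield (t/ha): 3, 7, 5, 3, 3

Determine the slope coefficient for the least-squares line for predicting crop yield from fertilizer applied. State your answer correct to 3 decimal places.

0.008

n = 5, Σx = 624, Σy = 21, Σxy = 2702, Σx² = 88050
Sxx = Σx² − (Σx)²/n = 88050 − 77875.2 = 10174.8
Sxy = Σxy − (Σx)(Σy)/n = 2702 − 2620.8 = 81.2
b = Sxy/Sxx = 81.2/10174.8 = 0.007981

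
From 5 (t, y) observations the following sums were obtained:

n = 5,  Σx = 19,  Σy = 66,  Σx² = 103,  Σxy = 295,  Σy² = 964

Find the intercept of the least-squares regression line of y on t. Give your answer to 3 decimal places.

Sxx = Σx² − (Σx)²/n = 103 − 72.2 = 30.8
Sxy = Σxy − (Σx)(Σy)/n = 295 − 250.8 = 44.2
b = Sxy/Sxx = 44.2/30.8 = 1.435065
a = ȳ − b·x̄ = 13.2 − 1.435065·3.8 = 7.746753

7.747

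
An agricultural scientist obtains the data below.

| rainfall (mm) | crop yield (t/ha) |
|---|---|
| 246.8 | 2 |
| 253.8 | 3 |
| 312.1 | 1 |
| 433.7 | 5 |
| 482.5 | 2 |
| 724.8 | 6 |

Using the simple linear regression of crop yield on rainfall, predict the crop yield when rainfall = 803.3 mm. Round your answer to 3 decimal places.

6.215

n = 6, Σx = 2453.7, Σy = 19, Σxy = 9049.4, Σx² = 1168968.07
Sxx = Σx² − (Σx)²/n = 1168968.07 − 1003440.615 = 165527.455
Sxy = Σxy − (Σx)(Σy)/n = 9049.4 − 7770.05 = 1279.35
b = Sxy/Sxx = 1279.35/165527.455 = 0.007729
a = ȳ − b·x̄ = 3.166667 − 0.007729·408.95 = 0.005921
ŷ(803.3) = a + b·803.3 = 0.005921 + 0.007729·803.3 = 6.214570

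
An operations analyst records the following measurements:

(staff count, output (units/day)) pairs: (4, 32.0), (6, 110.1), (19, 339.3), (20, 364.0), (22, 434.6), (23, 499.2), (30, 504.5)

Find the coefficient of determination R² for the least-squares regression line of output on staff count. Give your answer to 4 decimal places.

n = 7, Σx = 124, Σy = 2283.7, Σxy = 50693.1, Σx² = 2726, Σy² = 953364.55
Sxx = Σx² − (Σx)²/n = 2726 − 2196.571429 = 529.428571
Sxy = Σxy − (Σx)(Σy)/n = 50693.1 − 40454.114286 = 10238.985714
Syy = Σy² − (Σy)²/n = 953364.55 − 745040.812857 = 208323.737143
R² = Sxy²/(Sxx·Syy) = (10238.985714)²/(529.428571·208323.737143) = 0.950534

0.9505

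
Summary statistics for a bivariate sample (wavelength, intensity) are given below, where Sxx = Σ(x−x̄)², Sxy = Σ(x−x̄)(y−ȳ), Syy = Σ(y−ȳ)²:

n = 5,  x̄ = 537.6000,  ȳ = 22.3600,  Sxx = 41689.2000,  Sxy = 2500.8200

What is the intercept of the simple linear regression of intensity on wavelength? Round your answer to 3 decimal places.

b = Sxy/Sxx = 2500.82/41689.2 = 0.059987
a = ȳ − b·x̄ = 22.36 − 0.059987·537.6 = -9.889140

-9.889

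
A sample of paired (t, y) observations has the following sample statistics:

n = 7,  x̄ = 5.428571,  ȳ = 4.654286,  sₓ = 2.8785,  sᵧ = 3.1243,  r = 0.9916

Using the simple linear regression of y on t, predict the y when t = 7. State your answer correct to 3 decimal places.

6.346

b = r · sᵧ/sₓ = 0.9916 · 3.1243/2.8785 = 1.076274
a = ȳ − b·x̄ = 4.654286 − 1.076274·5.428571 = -1.188346
ŷ(7) = a + b·7 = -1.188346 + 1.076274·7 = 6.345575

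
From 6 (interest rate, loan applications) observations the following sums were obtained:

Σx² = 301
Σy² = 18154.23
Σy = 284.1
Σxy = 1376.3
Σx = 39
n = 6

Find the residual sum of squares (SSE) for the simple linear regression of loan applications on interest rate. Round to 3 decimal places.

Sxx = Σx² − (Σx)²/n = 301 − 253.5 = 47.5
Sxy = Σxy − (Σx)(Σy)/n = 1376.3 − 1846.65 = -470.35
Syy = Σy² − (Σy)²/n = 18154.23 − 13452.135 = 4702.095
b = Sxy/Sxx = -470.35/47.5 = -9.902105
SSE = Syy − b·Sxy = 4702.095 − (-9.902105)·(-470.35) = 44.639789

44.640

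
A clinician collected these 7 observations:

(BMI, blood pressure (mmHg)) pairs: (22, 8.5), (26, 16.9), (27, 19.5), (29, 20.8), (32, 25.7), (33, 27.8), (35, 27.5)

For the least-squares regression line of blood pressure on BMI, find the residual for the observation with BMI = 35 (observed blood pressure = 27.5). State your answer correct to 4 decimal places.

n = 7, Σx = 204, Σy = 146.7, Σxy = 4458.4, Σx² = 6068
Sxx = Σx² − (Σx)²/n = 6068 − 5945.142857 = 122.857143
Sxy = Σxy − (Σx)(Σy)/n = 4458.4 − 4275.257143 = 183.142857
b = Sxy/Sxx = 183.142857/122.857143 = 1.490698
a = ȳ − b·x̄ = 20.957143 − 1.490698·29.142857 = -22.486047
ŷ(35) = -22.486047 + 1.490698·35 = 29.688372
residual = y − ŷ = 27.5 − 29.688372 = -2.188372

-2.1884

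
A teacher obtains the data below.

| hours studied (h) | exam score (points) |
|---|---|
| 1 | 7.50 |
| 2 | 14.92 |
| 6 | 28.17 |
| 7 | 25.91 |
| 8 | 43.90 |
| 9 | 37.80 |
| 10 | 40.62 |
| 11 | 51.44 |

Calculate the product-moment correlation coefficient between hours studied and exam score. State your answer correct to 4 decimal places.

n = 8, Σx = 54, Σy = 250.26, Σxy = 2051.17, Σx² = 456, Σy² = 9395.8414
Sxx = Σx² − (Σx)²/n = 456 − 364.5 = 91.5
Sxy = Σxy − (Σx)(Σy)/n = 2051.17 − 1689.255 = 361.915
Syy = Σy² − (Σy)²/n = 9395.8414 − 7828.75845 = 1567.08295
r = Sxy/√(Sxx·Syy) = 361.915/√(143388.089925) = 361.915/378.666199 = 0.955763

0.9558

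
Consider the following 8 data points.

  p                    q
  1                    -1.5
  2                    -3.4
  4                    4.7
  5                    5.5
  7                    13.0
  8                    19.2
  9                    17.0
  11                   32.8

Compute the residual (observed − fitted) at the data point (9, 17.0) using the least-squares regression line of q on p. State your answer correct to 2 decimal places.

-4.35

n = 8, Σx = 47, Σy = 87.3, Σxy = 796.4, Σx² = 361
Sxx = Σx² − (Σx)²/n = 361 − 276.125 = 84.875
Sxy = Σxy − (Σx)(Σy)/n = 796.4 − 512.8875 = 283.5125
b = Sxy/Sxx = 283.5125/84.875 = 3.340353
a = ȳ − b·x̄ = 10.9125 − 3.340353·5.875 = -8.712077
ŷ(9) = -8.712077 + 3.340353·9 = 21.351105
residual = y − ŷ = 17.0 − 21.351105 = -4.351105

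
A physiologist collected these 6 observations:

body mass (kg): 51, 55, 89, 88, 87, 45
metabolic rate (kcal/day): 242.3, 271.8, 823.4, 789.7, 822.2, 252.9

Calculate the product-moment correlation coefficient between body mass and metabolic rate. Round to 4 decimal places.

n = 6, Σx = 415, Σy = 3202.3, Σxy = 252994.4, Σx² = 30885, Σy² = 2174169.43
Sxx = Σx² − (Σx)²/n = 30885 − 28704.166667 = 2180.833333
Sxy = Σxy − (Σx)(Σy)/n = 252994.4 − 221492.416667 = 31501.983333
Syy = Σy² − (Σy)²/n = 2174169.43 − 1709120.881667 = 465048.548333
r = Sxy/√(Sxx·Syy) = 31501.983333/√(1014193375.823611) = 31501.983333/31846.402871 = 0.989185

0.9892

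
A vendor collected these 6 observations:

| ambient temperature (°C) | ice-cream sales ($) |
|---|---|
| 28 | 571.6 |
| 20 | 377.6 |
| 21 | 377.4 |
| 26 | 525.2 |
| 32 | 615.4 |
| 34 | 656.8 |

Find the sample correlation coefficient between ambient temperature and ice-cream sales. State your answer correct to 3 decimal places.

0.986

n = 6, Σx = 161, Σy = 3124, Σxy = 87161.4, Σx² = 4481, Σy² = 1697677.52
Sxx = Σx² − (Σx)²/n = 4481 − 4320.166667 = 160.833333
Sxy = Σxy − (Σx)(Σy)/n = 87161.4 − 83827.333333 = 3334.066667
Syy = Σy² − (Σy)²/n = 1697677.52 − 1626562.666667 = 71114.853333
r = Sxy/√(Sxx·Syy) = 3334.066667/√(11437638.911111) = 3334.066667/3381.957852 = 0.985839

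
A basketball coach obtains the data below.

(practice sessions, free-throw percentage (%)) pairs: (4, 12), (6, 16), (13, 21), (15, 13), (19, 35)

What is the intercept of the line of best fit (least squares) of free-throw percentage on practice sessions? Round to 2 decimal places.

6.98

n = 5, Σx = 57, Σy = 97, Σxy = 1277, Σx² = 807
Sxx = Σx² − (Σx)²/n = 807 − 649.8 = 157.2
Sxy = Σxy − (Σx)(Σy)/n = 1277 − 1105.8 = 171.2
b = Sxy/Sxx = 171.2/157.2 = 1.089059
a = ȳ − b·x̄ = 19.4 − 1.089059·11.4 = 6.984733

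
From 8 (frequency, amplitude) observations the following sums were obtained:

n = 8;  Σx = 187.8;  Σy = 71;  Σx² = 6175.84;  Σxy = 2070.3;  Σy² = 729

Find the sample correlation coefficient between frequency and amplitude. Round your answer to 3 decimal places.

Sxx = Σx² − (Σx)²/n = 6175.84 − 4408.605 = 1767.235
Sxy = Σxy − (Σx)(Σy)/n = 2070.3 − 1666.725 = 403.575
Syy = Σy² − (Σy)²/n = 729 − 630.125 = 98.875
r = Sxy/√(Sxx·Syy) = 403.575/√(174735.360625) = 403.575/418.013589 = 0.965459

0.965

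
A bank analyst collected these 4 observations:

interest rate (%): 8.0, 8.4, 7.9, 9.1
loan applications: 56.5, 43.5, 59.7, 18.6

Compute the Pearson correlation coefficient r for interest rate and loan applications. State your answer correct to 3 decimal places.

n = 4, Σx = 33.4, Σy = 178.3, Σxy = 1458.29, Σx² = 279.78, Σy² = 8994.55
Sxx = Σx² − (Σx)²/n = 279.78 − 278.89 = 0.89
Sxy = Σxy − (Σx)(Σy)/n = 1458.29 − 1488.805 = -30.515
Syy = Σy² − (Σy)²/n = 8994.55 − 7947.7225 = 1046.8275
r = Sxy/√(Sxx·Syy) = -30.515/√(931.676475) = -30.515/30.523376 = -0.999726

-1.000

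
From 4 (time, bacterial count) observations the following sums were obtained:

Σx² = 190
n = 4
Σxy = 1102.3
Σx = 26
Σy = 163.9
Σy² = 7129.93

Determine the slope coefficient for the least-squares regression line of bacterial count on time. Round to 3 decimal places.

Sxx = Σx² − (Σx)²/n = 190 − 169 = 21
Sxy = Σxy − (Σx)(Σy)/n = 1102.3 − 1065.35 = 36.95
b = Sxy/Sxx = 36.95/21 = 1.759524

1.760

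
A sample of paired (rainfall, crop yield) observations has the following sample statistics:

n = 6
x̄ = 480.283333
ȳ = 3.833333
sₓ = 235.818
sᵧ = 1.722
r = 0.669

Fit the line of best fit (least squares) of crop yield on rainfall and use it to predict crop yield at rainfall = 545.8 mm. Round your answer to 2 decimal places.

4.15

b = r · sᵧ/sₓ = 0.669 · 1.722/235.818 = 0.004885
a = ȳ − b·x̄ = 3.833333 − 0.004885·480.283333 = 1.487053
ŷ(545.8) = a + b·545.8 = 1.487053 + 0.004885·545.8 = 4.153395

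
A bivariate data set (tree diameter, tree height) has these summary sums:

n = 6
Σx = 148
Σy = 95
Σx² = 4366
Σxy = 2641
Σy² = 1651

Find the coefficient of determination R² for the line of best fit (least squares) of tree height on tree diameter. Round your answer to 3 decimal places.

Sxx = Σx² − (Σx)²/n = 4366 − 3650.666667 = 715.333333
Sxy = Σxy − (Σx)(Σy)/n = 2641 − 2343.333333 = 297.666667
Syy = Σy² − (Σy)²/n = 1651 − 1504.166667 = 146.833333
R² = Sxy²/(Sxx·Syy) = (297.666667)²/(715.333333·146.833333) = 0.843582

0.844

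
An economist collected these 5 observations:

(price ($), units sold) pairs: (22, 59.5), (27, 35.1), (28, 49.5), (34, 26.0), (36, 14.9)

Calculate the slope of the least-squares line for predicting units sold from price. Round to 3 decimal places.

n = 5, Σx = 147, Σy = 185, Σxy = 5063.1, Σx² = 4449
Sxx = Σx² − (Σx)²/n = 4449 − 4321.8 = 127.2
Sxy = Σxy − (Σx)(Σy)/n = 5063.1 − 5439 = -375.9
b = Sxy/Sxx = -375.9/127.2 = -2.955189

-2.955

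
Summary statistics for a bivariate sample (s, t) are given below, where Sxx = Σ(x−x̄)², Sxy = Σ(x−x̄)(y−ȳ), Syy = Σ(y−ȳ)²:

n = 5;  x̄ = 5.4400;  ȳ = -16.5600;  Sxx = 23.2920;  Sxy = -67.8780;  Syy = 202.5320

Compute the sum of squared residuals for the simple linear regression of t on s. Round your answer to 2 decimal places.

4.72

b = Sxy/Sxx = -67.878/23.292 = -2.914219
SSE = Syy − b·Sxy = 202.532 − (-2.914219)·(-67.878) = 4.720611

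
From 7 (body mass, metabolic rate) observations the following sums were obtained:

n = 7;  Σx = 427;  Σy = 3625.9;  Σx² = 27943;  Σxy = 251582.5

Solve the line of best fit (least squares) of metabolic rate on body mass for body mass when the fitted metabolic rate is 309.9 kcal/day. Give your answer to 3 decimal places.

Sxx = Σx² − (Σx)²/n = 27943 − 26047 = 1896
Sxy = Σxy − (Σx)(Σy)/n = 251582.5 − 221179.9 = 30402.6
b = Sxy/Sxx = 30402.6/1896 = 16.035127
a = ȳ − b·x̄ = 517.985714 − 16.035127·61 = -460.157007
Set a + b·x = 309.9: x = (309.9 − (-460.157007)) / 16.035127 = 48.023132

48.023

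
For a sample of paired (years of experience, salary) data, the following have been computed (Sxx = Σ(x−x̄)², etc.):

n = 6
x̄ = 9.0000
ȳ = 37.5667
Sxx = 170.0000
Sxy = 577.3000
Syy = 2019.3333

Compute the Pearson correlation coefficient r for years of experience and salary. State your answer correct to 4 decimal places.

r = Sxy/√(Sxx·Syy) = 577.3/√(343286.661) = 577.3/585.906700 = 0.985310

0.9853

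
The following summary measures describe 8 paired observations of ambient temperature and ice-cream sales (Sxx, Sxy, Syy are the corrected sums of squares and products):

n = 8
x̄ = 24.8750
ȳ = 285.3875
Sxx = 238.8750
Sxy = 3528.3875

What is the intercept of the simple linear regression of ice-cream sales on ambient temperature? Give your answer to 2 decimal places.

b = Sxy/Sxx = 3528.3875/238.875 = 14.770853
a = ȳ − b·x̄ = 285.3875 − 14.770853·24.875 = -82.037467

-82.04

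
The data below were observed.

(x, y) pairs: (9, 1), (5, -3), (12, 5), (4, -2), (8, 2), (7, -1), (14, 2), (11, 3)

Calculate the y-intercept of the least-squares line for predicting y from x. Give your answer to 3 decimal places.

n = 8, Σx = 70, Σy = 7, Σxy = 116, Σx² = 696
Sxx = Σx² − (Σx)²/n = 696 − 612.5 = 83.5
Sxy = Σxy − (Σx)(Σy)/n = 116 − 61.25 = 54.75
b = Sxy/Sxx = 54.75/83.5 = 0.655689
a = ȳ − b·x̄ = 0.875 − 0.655689·8.75 = -4.862275

-4.862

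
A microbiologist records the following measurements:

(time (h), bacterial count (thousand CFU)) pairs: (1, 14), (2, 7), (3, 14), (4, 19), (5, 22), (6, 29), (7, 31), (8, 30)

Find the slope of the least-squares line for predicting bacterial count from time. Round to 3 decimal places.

n = 8, Σx = 36, Σy = 166, Σxy = 887, Σx² = 204
Sxx = Σx² − (Σx)²/n = 204 − 162 = 42
Sxy = Σxy − (Σx)(Σy)/n = 887 − 747 = 140
b = Sxy/Sxx = 140/42 = 3.333333

3.333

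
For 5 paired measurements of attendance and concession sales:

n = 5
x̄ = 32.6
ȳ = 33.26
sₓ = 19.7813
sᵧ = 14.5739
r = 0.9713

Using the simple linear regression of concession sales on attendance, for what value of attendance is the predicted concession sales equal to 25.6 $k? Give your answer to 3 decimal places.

b = r · sᵧ/sₓ = 0.9713 · 14.5739/19.7813 = 0.715607
a = ȳ − b·x̄ = 33.26 − 0.715607·32.6 = 9.931224
Set a + b·x = 25.6: x = (25.6 − 9.931224) / 0.715607 = 21.895795

21.896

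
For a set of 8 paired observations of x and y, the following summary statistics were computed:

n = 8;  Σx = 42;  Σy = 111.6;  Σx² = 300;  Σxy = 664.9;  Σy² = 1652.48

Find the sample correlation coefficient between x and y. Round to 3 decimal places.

Sxx = Σx² − (Σx)²/n = 300 − 220.5 = 79.5
Sxy = Σxy − (Σx)(Σy)/n = 664.9 − 585.9 = 79
Syy = Σy² − (Σy)²/n = 1652.48 − 1556.82 = 95.66
r = Sxy/√(Sxx·Syy) = 79/√(7604.97) = 79/87.206479 = 0.905896

0.906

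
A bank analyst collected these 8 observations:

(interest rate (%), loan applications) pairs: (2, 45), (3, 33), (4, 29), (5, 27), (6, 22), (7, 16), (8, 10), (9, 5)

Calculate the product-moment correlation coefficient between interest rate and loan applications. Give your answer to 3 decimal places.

-0.987

n = 8, Σx = 44, Σy = 187, Σxy = 809, Σx² = 284, Σy² = 5549
Sxx = Σx² − (Σx)²/n = 284 − 242 = 42
Sxy = Σxy − (Σx)(Σy)/n = 809 − 1028.5 = -219.5
Syy = Σy² − (Σy)²/n = 5549 − 4371.125 = 1177.875
r = Sxy/√(Sxx·Syy) = -219.5/√(49470.75) = -219.5/222.420210 = -0.986871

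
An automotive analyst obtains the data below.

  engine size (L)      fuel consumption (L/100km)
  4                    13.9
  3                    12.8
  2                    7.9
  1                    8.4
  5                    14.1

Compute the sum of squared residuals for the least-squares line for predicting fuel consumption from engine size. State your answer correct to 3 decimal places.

6.472

n = 5, Σx = 15, Σy = 57.1, Σxy = 188.7, Σx² = 55, Σy² = 688.83
Sxx = Σx² − (Σx)²/n = 55 − 45 = 10
Sxy = Σxy − (Σx)(Σy)/n = 188.7 − 171.3 = 17.4
Syy = Σy² − (Σy)²/n = 688.83 − 652.082 = 36.748
b = Sxy/Sxx = 17.4/10 = 1.74
SSE = Syy − b·Sxy = 36.748 − 1.74·17.4 = 6.472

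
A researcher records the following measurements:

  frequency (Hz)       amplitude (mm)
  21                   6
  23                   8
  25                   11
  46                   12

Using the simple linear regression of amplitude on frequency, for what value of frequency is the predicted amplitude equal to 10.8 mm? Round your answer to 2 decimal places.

n = 4, Σx = 115, Σy = 37, Σxy = 1137, Σx² = 3711
Sxx = Σx² − (Σx)²/n = 3711 − 3306.25 = 404.75
Sxy = Σxy − (Σx)(Σy)/n = 1137 − 1063.75 = 73.25
b = Sxy/Sxx = 73.25/404.75 = 0.180976
a = ȳ − b·x̄ = 9.25 − 0.180976·28.75 = 4.046943
Set a + b·x = 10.8: x = (10.8 − 4.046943) / 0.180976 = 37.314676

37.31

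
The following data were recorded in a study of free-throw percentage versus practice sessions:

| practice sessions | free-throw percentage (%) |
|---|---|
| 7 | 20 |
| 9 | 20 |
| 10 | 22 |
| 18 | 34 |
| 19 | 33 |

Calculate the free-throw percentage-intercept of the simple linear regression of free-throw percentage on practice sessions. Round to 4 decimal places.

9.8317

n = 5, Σx = 63, Σy = 129, Σxy = 1779, Σx² = 915
Sxx = Σx² − (Σx)²/n = 915 − 793.8 = 121.2
Sxy = Σxy − (Σx)(Σy)/n = 1779 − 1625.4 = 153.6
b = Sxy/Sxx = 153.6/121.2 = 1.267327
a = ȳ − b·x̄ = 25.8 − 1.267327·12.6 = 9.831683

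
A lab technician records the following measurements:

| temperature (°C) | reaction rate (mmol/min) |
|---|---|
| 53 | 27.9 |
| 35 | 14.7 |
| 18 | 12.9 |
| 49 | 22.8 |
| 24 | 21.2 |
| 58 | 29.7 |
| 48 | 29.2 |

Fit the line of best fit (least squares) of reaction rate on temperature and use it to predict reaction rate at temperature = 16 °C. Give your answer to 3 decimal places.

n = 7, Σx = 285, Σy = 158.4, Σxy = 6975.6, Σx² = 13003
Sxx = Σx² − (Σx)²/n = 13003 − 11603.571429 = 1399.428571
Sxy = Σxy − (Σx)(Σy)/n = 6975.6 − 6449.142857 = 526.457143
b = Sxy/Sxx = 526.457143/1399.428571 = 0.376194
a = ȳ − b·x̄ = 22.628571 − 0.376194·40.714286 = 7.312087
ŷ(16) = a + b·16 = 7.312087 + 0.376194·16 = 13.331196

13.331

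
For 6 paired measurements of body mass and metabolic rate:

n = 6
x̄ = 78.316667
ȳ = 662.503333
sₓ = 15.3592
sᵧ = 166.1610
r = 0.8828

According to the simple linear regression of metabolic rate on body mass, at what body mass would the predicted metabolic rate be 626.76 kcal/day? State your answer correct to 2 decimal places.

74.57

b = r · sᵧ/sₓ = 0.8828 · 166.161/15.3592 = 9.550428
a = ȳ − b·x̄ = 662.503333 − 9.550428·78.316667 = -85.454341
Set a + b·x = 626.76: x = (626.76 − (-85.454341)) / 9.550428 = 74.574077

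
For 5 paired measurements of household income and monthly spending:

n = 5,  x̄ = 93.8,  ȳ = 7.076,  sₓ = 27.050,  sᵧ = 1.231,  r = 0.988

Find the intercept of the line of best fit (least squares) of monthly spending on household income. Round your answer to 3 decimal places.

b = r · sᵧ/sₓ = 0.988 · 1.231/27.05 = 0.044962
a = ȳ − b·x̄ = 7.076 − 0.044962·93.8 = 2.858544

2.859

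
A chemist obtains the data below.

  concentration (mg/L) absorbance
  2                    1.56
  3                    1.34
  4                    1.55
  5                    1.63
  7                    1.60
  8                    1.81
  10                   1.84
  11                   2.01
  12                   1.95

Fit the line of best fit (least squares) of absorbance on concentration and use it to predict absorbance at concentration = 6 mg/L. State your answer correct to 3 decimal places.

1.650

n = 9, Σx = 62, Σy = 15.29, Σxy = 111.08, Σx² = 532
Sxx = Σx² − (Σx)²/n = 532 − 427.111111 = 104.888889
Sxy = Σxy − (Σx)(Σy)/n = 111.08 − 105.331111 = 5.748889
b = Sxy/Sxx = 5.748889/104.888889 = 0.054809
a = ȳ − b·x̄ = 1.698889 − 0.054809·6.888889 = 1.321314
ŷ(6) = a + b·6 = 1.321314 + 0.054809·6 = 1.650169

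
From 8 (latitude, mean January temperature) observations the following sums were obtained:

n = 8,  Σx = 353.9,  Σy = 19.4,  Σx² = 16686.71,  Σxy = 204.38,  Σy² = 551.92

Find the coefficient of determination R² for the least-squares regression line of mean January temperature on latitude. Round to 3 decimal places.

Sxx = Σx² − (Σx)²/n = 16686.71 − 15655.65125 = 1031.05875
Sxy = Σxy − (Σx)(Σy)/n = 204.38 − 858.2075 = -653.8275
Syy = Σy² − (Σy)²/n = 551.92 − 47.045 = 504.875
R² = Sxy²/(Sxx·Syy) = (-653.8275)²/(1031.05875·504.875) = 0.821219

0.821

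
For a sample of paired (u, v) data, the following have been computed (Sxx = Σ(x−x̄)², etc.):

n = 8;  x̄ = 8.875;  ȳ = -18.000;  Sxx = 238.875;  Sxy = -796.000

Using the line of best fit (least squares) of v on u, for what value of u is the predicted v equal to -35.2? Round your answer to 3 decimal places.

b = Sxy/Sxx = -796/238.875 = -3.332287
a = ȳ − b·x̄ = -18 − (-3.332287)·8.875 = 11.574045
Set a + b·x = -35.2: x = (-35.2 − 11.574045) / (-3.332287) = 14.036621

14.037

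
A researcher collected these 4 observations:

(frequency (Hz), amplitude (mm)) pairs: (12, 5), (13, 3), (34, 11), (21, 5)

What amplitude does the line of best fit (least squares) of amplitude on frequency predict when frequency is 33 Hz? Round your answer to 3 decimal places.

n = 4, Σx = 80, Σy = 24, Σxy = 578, Σx² = 1910
Sxx = Σx² − (Σx)²/n = 1910 − 1600 = 310
Sxy = Σxy − (Σx)(Σy)/n = 578 − 480 = 98
b = Sxy/Sxx = 98/310 = 0.316129
a = ȳ − b·x̄ = 6 − 0.316129·20 = -0.322581
ŷ(33) = a + b·33 = -0.322581 + 0.316129·33 = 10.109677

10.110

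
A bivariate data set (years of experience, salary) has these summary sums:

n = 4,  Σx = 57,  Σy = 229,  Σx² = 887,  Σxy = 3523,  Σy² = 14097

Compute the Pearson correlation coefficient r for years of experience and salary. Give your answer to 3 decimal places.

Sxx = Σx² − (Σx)²/n = 887 − 812.25 = 74.75
Sxy = Σxy − (Σx)(Σy)/n = 3523 − 3263.25 = 259.75
Syy = Σy² − (Σy)²/n = 14097 − 13110.25 = 986.75
r = Sxy/√(Sxx·Syy) = 259.75/√(73759.5625) = 259.75/271.587118 = 0.956415

0.956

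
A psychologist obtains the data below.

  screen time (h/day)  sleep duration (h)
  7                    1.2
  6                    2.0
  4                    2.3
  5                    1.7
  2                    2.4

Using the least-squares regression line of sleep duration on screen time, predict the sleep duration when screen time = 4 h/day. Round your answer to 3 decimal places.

n = 5, Σx = 24, Σy = 9.6, Σxy = 42.9, Σx² = 130
Sxx = Σx² − (Σx)²/n = 130 − 115.2 = 14.8
Sxy = Σxy − (Σx)(Σy)/n = 42.9 − 46.08 = -3.18
b = Sxy/Sxx = -3.18/14.8 = -0.214865
a = ȳ − b·x̄ = 1.92 − (-0.214865)·4.8 = 2.951351
ŷ(4) = a + b·4 = 2.951351 + (-0.214865)·4 = 2.091892

2.092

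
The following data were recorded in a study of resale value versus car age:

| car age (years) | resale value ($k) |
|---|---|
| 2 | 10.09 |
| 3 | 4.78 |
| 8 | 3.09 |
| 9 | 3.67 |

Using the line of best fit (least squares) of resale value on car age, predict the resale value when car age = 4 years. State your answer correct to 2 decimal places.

n = 4, Σx = 22, Σy = 21.63, Σxy = 92.27, Σx² = 158
Sxx = Σx² − (Σx)²/n = 158 − 121 = 37
Sxy = Σxy − (Σx)(Σy)/n = 92.27 − 118.965 = -26.695
b = Sxy/Sxx = -26.695/37 = -0.721486
a = ȳ − b·x̄ = 5.4075 − (-0.721486)·5.5 = 9.375676
ŷ(4) = a + b·4 = 9.375676 + (-0.721486)·4 = 6.489730

6.49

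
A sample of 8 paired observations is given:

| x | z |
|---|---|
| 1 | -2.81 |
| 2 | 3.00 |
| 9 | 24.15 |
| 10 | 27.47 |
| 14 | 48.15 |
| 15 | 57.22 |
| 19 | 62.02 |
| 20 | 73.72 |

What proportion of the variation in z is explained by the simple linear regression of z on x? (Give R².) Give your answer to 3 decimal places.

n = 8, Σx = 90, Σy = 292.92, Σxy = 4680.42, Σx² = 1368, Σy² = 16228.3892
Sxx = Σx² − (Σx)²/n = 1368 − 1012.5 = 355.5
Sxy = Σxy − (Σx)(Σy)/n = 4680.42 − 3295.35 = 1385.07
Syy = Σy² − (Σy)²/n = 16228.3892 − 10725.2658 = 5503.1234
R² = Sxy²/(Sxx·Syy) = (1385.07)²/(355.5·5503.1234) = 0.980606

0.981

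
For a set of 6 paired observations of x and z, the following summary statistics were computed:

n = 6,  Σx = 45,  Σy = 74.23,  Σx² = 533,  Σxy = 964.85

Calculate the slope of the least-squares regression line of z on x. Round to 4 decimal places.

2.0876

Sxx = Σx² − (Σx)²/n = 533 − 337.5 = 195.5
Sxy = Σxy − (Σx)(Σy)/n = 964.85 − 556.725 = 408.125
b = Sxy/Sxx = 408.125/195.5 = 2.087596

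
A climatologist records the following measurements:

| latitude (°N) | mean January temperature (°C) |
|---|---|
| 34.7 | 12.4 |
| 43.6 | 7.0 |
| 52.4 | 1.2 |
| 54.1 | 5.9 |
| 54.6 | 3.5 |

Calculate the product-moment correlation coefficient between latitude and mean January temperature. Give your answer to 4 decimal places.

-0.8792

n = 5, Σx = 239.4, Σy = 30, Σxy = 1308.65, Σx² = 11758.78, Σy² = 251.26
Sxx = Σx² − (Σx)²/n = 11758.78 − 11462.472 = 296.308
Sxy = Σxy − (Σx)(Σy)/n = 1308.65 − 1436.4 = -127.75
Syy = Σy² − (Σy)²/n = 251.26 − 180 = 71.26
r = Sxy/√(Sxx·Syy) = -127.75/√(21114.90808) = -127.75/145.309697 = -0.879157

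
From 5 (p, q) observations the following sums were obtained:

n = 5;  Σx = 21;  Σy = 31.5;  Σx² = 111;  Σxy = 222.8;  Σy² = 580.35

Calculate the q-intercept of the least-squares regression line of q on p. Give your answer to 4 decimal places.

Sxx = Σx² − (Σx)²/n = 111 − 88.2 = 22.8
Sxy = Σxy − (Σx)(Σy)/n = 222.8 − 132.3 = 90.5
b = Sxy/Sxx = 90.5/22.8 = 3.969298
a = ȳ − b·x̄ = 6.3 − 3.969298·4.2 = -10.371053

-10.3711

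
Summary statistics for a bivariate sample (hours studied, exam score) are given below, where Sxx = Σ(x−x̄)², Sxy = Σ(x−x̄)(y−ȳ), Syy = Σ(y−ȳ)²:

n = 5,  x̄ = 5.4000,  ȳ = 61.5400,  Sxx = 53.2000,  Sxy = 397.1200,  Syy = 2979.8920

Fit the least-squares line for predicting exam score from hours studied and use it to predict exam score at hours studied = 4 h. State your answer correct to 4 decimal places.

b = Sxy/Sxx = 397.12/53.2 = 7.464662
a = ȳ − b·x̄ = 61.54 − 7.464662·5.4 = 21.230827
ŷ(4) = a + b·4 = 21.230827 + 7.464662·4 = 51.089474

51.0895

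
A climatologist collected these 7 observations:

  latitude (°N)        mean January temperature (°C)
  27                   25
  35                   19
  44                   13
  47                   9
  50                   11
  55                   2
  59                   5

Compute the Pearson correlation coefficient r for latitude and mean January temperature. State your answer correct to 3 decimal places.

n = 7, Σx = 317, Σy = 84, Σxy = 3290, Σx² = 15105, Σy² = 1386
Sxx = Σx² − (Σx)²/n = 15105 − 14355.571429 = 749.428571
Sxy = Σxy − (Σx)(Σy)/n = 3290 − 3804 = -514
Syy = Σy² − (Σy)²/n = 1386 − 1008 = 378
r = Sxy/√(Sxx·Syy) = -514/√(283284) = -514/532.244305 = -0.965722

-0.966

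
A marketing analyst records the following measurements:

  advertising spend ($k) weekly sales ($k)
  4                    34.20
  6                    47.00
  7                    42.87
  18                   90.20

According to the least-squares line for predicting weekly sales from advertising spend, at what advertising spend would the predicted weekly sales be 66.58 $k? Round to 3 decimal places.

n = 4, Σx = 35, Σy = 214.27, Σxy = 2342.49, Σx² = 425
Sxx = Σx² − (Σx)²/n = 425 − 306.25 = 118.75
Sxy = Σxy − (Σx)(Σy)/n = 2342.49 − 1874.8625 = 467.6275
b = Sxy/Sxx = 467.6275/118.75 = 3.937916
a = ȳ − b·x̄ = 53.5675 − 3.937916·8.75 = 19.110737
Set a + b·x = 66.58: x = (66.58 − 19.110737) / 3.937916 = 12.054413

12.054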